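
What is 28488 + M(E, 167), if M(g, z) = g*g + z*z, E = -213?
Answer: 101746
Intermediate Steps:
M(g, z) = g² + z²
28488 + M(E, 167) = 28488 + ((-213)² + 167²) = 28488 + (45369 + 27889) = 28488 + 73258 = 101746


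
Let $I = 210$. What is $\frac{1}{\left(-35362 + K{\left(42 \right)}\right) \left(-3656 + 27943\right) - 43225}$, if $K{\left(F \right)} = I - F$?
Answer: $- \frac{1}{854799903} \approx -1.1699 \cdot 10^{-9}$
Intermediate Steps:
$K{\left(F \right)} = 210 - F$
$\frac{1}{\left(-35362 + K{\left(42 \right)}\right) \left(-3656 + 27943\right) - 43225} = \frac{1}{\left(-35362 + \left(210 - 42\right)\right) \left(-3656 + 27943\right) - 43225} = \frac{1}{\left(-35362 + \left(210 - 42\right)\right) 24287 - 43225} = \frac{1}{\left(-35362 + 168\right) 24287 - 43225} = \frac{1}{\left(-35194\right) 24287 - 43225} = \frac{1}{-854756678 - 43225} = \frac{1}{-854799903} = - \frac{1}{854799903}$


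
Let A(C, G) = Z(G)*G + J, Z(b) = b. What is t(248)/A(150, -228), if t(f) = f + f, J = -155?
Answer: 496/51829 ≈ 0.0095699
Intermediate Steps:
t(f) = 2*f
A(C, G) = -155 + G² (A(C, G) = G*G - 155 = G² - 155 = -155 + G²)
t(248)/A(150, -228) = (2*248)/(-155 + (-228)²) = 496/(-155 + 51984) = 496/51829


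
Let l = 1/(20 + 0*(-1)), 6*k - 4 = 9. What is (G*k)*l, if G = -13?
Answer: -169/120 ≈ -1.4083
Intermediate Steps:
k = 13/6 (k = ⅔ + (⅙)*9 = ⅔ + 3/2 = 13/6 ≈ 2.1667)
l = 1/20 (l = 1/(20 + 0) = 1/20 ≈ 0.050000)
(G*k)*l = -13*13/6*(1/20) = -169/6*1/20 = -169/120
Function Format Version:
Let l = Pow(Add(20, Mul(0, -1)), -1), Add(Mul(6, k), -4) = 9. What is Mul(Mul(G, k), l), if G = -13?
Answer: Rational(-169, 120) ≈ -1.4083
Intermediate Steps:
k = Rational(13, 6) (k = Add(Rational(2, 3), Mul(Rational(1, 6), 9)) = Add(Rational(2, 3), Rational(3, 2)) = Rational(13, 6) ≈ 2.1667)
l = Rational(1, 20) (l = Pow(Add(20, 0), -1) = Pow(20, -1) = Rational(1, 20) ≈ 0.050000)
Mul(Mul(G, k), l) = Mul(Mul(-13, Rational(13, 6)), Rational(1, 20)) = Mul(Rational(-169, 6), Rational(1, 20)) = Rational(-169, 120)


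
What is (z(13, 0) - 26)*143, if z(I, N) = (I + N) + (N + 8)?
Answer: -715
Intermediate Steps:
z(I, N) = 8 + I + 2*N (z(I, N) = (I + N) + (8 + N) = 8 + I + 2*N)
(z(13, 0) - 26)*143 = ((8 + 13 + 2*0) - 26)*143 = ((8 + 13 + 0) - 26)*143 = (21 - 26)*143 = -5*143 = -715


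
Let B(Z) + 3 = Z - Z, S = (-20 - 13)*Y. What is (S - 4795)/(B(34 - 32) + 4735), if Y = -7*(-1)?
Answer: -359/338 ≈ -1.0621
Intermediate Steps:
Y = 7
S = -231 (S = (-20 - 13)*7 = -33*7 = -231)
B(Z) = -3 (B(Z) = -3 + (Z - Z) = -3 + 0 = -3)
(S - 4795)/(B(34 - 32) + 4735) = (-231 - 4795)/(-3 + 4735) = -5026/4732 = -5026*1/4732 = -359/338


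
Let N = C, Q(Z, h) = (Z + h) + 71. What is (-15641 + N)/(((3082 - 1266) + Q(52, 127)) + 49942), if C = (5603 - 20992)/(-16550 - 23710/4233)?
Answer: -1096053948623/3644713358880 ≈ -0.30072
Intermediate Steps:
C = 65141637/70079860 (C = -15389/(-16550 - 23710*1/4233) = -15389/(-16550 - 23710/4233) = -15389/(-70079860/4233) = -15389*(-4233/70079860) = 65141637/70079860 ≈ 0.92953)
Q(Z, h) = 71 + Z + h
N = 65141637/70079860 ≈ 0.92953
(-15641 + N)/(((3082 - 1266) + Q(52, 127)) + 49942) = (-15641 + 65141637/70079860)/(((3082 - 1266) + (71 + 52 + 127)) + 49942) = -1096053948623/(70079860*((1816 + 250) + 49942)) = -1096053948623/(70079860*(2066 + 49942)) = -1096053948623/70079860/52008 = -1096053948623/70079860*1/52008 = -1096053948623/3644713358880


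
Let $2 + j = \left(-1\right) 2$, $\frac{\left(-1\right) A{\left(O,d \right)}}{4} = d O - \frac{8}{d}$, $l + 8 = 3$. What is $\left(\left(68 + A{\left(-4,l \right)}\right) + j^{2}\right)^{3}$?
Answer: $- \frac{1728}{125} \approx -13.824$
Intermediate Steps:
$l = -5$ ($l = -8 + 3 = -5$)
$A{\left(O,d \right)} = \frac{32}{d} - 4 O d$ ($A{\left(O,d \right)} = - 4 \left(d O - \frac{8}{d}\right) = - 4 \left(O d - \frac{8}{d}\right) = - 4 \left(- \frac{8}{d} + O d\right) = \frac{32}{d} - 4 O d$)
$j = -4$ ($j = -2 - 2 = -4$)
$\left(\left(68 + A{\left(-4,l \right)}\right) + j^{2}\right)^{3} = \left(\left(68 + \left(\frac{32}{-5} - \left(-16\right) \left(-5\right)\right)\right) + \left(-4\right)^{2}\right)^{3} = \left(\left(68 + \left(32 \left(- \frac{1}{5}\right) - 80\right)\right) + 16\right)^{3} = \left(\left(68 - \frac{432}{5}\right) + 16\right)^{3} = \left(- \frac{92}{5} + 16\right)^{3} = \left(- \frac{12}{5}\right)^{3} = - \frac{1728}{125}$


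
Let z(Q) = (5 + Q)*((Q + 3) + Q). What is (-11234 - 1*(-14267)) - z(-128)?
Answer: -28086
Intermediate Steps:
z(Q) = (3 + 2*Q)*(5 + Q) (z(Q) = (5 + Q)*((3 + Q) + Q) = (5 + Q)*(3 + 2*Q) = (3 + 2*Q)*(5 + Q))
(-11234 - 1*(-14267)) - z(-128) = (-11234 - 1*(-14267)) - (15 + 2*(-128)² + 13*(-128)) = (-11234 + 14267) - (15 + 2*16384 - 1664) = 3033 - (15 + 32768 - 1664) = 3033 - 1*31119 = 3033 - 31119 = -28086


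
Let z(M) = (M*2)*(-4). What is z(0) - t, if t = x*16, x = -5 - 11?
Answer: 256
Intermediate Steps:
x = -16
z(M) = -8*M (z(M) = (2*M)*(-4) = -8*M)
t = -256 (t = -16*16 = -256)
z(0) - t = -8*0 - 1*(-256) = 0 + 256 = 256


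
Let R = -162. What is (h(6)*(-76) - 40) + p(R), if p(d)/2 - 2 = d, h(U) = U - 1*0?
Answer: -816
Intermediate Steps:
h(U) = U (h(U) = U + 0 = U)
p(d) = 4 + 2*d
(h(6)*(-76) - 40) + p(R) = (6*(-76) - 40) + (4 + 2*(-162)) = (-456 - 40) + (4 - 324) = -496 - 320 = -816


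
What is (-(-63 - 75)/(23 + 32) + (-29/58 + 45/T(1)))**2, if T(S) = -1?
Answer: 22363441/12100 ≈ 1848.2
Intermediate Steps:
(-(-63 - 75)/(23 + 32) + (-29/58 + 45/T(1)))**2 = (-(-63 - 75)/(23 + 32) + (-29/58 + 45/(-1)))**2 = (-(-138)/55 + (-29*1/58 + 45*(-1)))**2 = (-(-138)/55 + (-1/2 - 45))**2 = (-1*(-138/55) - 91/2)**2 = (138/55 - 91/2)**2 = (-4729/110)**2 = 22363441/12100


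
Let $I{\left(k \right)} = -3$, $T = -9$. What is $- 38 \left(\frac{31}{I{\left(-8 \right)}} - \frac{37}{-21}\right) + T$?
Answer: $\frac{2217}{7} \approx 316.71$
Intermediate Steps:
$- 38 \left(\frac{31}{I{\left(-8 \right)}} - \frac{37}{-21}\right) + T = - 38 \left(\frac{31}{-3} - \frac{37}{-21}\right) - 9 = - 38 \left(31 \left(- \frac{1}{3}\right) - - \frac{37}{21}\right) - 9 = - 38 \left(- \frac{31}{3} + \frac{37}{21}\right) - 9 = \left(-38\right) \left(- \frac{60}{7}\right) - 9 = \frac{2280}{7} - 9 = \frac{2217}{7}$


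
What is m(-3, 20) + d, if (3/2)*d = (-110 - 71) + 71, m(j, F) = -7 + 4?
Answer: -229/3 ≈ -76.333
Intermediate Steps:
m(j, F) = -3
d = -220/3 (d = 2*((-110 - 71) + 71)/3 = 2*(-181 + 71)/3 = (⅔)*(-110) = -220/3 ≈ -73.333)
m(-3, 20) + d = -3 - 220/3 = -229/3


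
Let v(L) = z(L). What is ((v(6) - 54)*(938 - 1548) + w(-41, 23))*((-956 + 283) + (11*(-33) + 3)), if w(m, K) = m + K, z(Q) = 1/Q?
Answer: -101710213/3 ≈ -3.3903e+7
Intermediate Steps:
z(Q) = 1/Q
v(L) = 1/L
w(m, K) = K + m
((v(6) - 54)*(938 - 1548) + w(-41, 23))*((-956 + 283) + (11*(-33) + 3)) = ((1/6 - 54)*(938 - 1548) + (23 - 41))*((-956 + 283) + (11*(-33) + 3)) = ((⅙ - 54)*(-610) - 18)*(-673 + (-363 + 3)) = (-323/6*(-610) - 18)*(-673 - 360) = (98515/3 - 18)*(-1033) = (98461/3)*(-1033) = -101710213/3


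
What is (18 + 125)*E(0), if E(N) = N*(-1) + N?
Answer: 0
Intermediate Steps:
E(N) = 0 (E(N) = -N + N = 0)
(18 + 125)*E(0) = (18 + 125)*0 = 143*0 = 0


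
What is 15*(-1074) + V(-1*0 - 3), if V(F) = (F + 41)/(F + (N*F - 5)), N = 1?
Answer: -177248/11 ≈ -16113.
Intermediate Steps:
V(F) = (41 + F)/(-5 + 2*F) (V(F) = (F + 41)/(F + (1*F - 5)) = (41 + F)/(F + (F - 5)) = (41 + F)/(F + (-5 + F)) = (41 + F)/(-5 + 2*F))
15*(-1074) + V(-1*0 - 3) = 15*(-1074) + (41 + (-1*0 - 3))/(-5 + 2*(-1*0 - 3)) = -16110 + (41 + (0 - 3))/(-5 + 2*(0 - 3)) = -16110 + (41 - 3)/(-5 + 2*(-3)) = -16110 + 38/(-5 - 6) = -16110 + 38/(-11) = -16110 - 1/11*38 = -16110 - 38/11 = -177248/11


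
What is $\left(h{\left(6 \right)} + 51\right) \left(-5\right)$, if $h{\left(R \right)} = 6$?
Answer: $-285$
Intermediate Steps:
$\left(h{\left(6 \right)} + 51\right) \left(-5\right) = \left(6 + 51\right) \left(-5\right) = 57 \left(-5\right) = -285$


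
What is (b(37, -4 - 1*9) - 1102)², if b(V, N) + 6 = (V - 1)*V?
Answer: 50176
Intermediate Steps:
b(V, N) = -6 + V*(-1 + V) (b(V, N) = -6 + (V - 1)*V = -6 + (-1 + V)*V = -6 + V*(-1 + V))
(b(37, -4 - 1*9) - 1102)² = ((-6 + 37² - 1*37) - 1102)² = ((-6 + 1369 - 37) - 1102)² = (1326 - 1102)² = 224² = 50176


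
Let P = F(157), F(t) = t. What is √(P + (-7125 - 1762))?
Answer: 3*I*√970 ≈ 93.434*I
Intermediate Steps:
P = 157
√(P + (-7125 - 1762)) = √(157 + (-7125 - 1762)) = √(157 - 8887) = √(-8730) = 3*I*√970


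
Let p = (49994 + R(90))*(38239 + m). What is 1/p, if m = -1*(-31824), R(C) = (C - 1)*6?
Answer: 1/3540143264 ≈ 2.8247e-10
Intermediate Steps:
R(C) = -6 + 6*C (R(C) = (-1 + C)*6 = -6 + 6*C)
m = 31824
p = 3540143264 (p = (49994 + (-6 + 6*90))*(38239 + 31824) = (49994 + (-6 + 540))*70063 = (49994 + 534)*70063 = 50528*70063 = 3540143264)
1/p = 1/3540143264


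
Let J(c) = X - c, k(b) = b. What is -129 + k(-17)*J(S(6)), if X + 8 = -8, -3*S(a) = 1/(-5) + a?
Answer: 1652/15 ≈ 110.13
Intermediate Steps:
S(a) = 1/15 - a/3 (S(a) = -(1/(-5) + a)/3 = -(-1/5 + a)/3 = 1/15 - a/3)
X = -16 (X = -8 - 8 = -16)
J(c) = -16 - c
-129 + k(-17)*J(S(6)) = -129 - 17*(-16 - (1/15 - 1/3*6)) = -129 - 17*(-16 - (1/15 - 2)) = -129 - 17*(-16 - 1*(-29/15)) = -129 - 17*(-16 + 29/15) = -129 - 17*(-211/15) = -129 + 3587/15 = 1652/15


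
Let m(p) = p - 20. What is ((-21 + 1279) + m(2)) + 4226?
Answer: 5466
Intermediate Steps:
m(p) = -20 + p
((-21 + 1279) + m(2)) + 4226 = ((-21 + 1279) + (-20 + 2)) + 4226 = (1258 - 18) + 4226 = 1240 + 4226 = 5466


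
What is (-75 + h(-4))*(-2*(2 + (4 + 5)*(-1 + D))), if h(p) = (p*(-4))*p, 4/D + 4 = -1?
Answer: -19738/5 ≈ -3947.6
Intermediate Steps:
D = -4/5 (D = 4/(-4 - 1) = 4/(-5) = 4*(-1/5) = -4/5 ≈ -0.80000)
h(p) = -4*p**2 (h(p) = (-4*p)*p = -4*p**2)
(-75 + h(-4))*(-2*(2 + (4 + 5)*(-1 + D))) = (-75 - 4*(-4)**2)*(-2*(2 + (4 + 5)*(-1 - 4/5))) = (-75 - 4*16)*(-2*(2 + 9*(-9/5))) = (-75 - 64)*(-2*(2 - 81/5)) = -(-278)*(-71)/5 = -139*142/5 = -19738/5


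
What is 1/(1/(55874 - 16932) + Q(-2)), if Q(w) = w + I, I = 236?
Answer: 38942/9112429 ≈ 0.0042735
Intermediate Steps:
Q(w) = 236 + w (Q(w) = w + 236 = 236 + w)
1/(1/(55874 - 16932) + Q(-2)) = 1/(1/(55874 - 16932) + (236 - 2)) = 1/(1/38942 + 234) = 1/(9112429/38942) = 38942/9112429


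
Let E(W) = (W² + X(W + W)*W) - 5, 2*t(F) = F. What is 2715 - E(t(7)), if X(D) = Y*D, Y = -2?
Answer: 11027/4 ≈ 2756.8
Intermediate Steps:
t(F) = F/2
X(D) = -2*D
E(W) = -5 - 3*W² (E(W) = (W² + (-2*(W + W))*W) - 5 = (W² + (-4*W)*W) - 5 = (W² - 4*W²) - 5 = -3*W² - 5 = -5 - 3*W²)
2715 - E(t(7)) = 2715 - (-5 - 3*((½)*7)²) = 2715 - (-5 - 3*(7/2)²) = 2715 - (-5 - 3*49/4) = 2715 - (-5 - 147/4) = 2715 - 1*(-167/4) = 2715 + 167/4 = 11027/4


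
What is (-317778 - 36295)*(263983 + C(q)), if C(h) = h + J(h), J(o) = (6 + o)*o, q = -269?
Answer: -118423609653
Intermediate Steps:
J(o) = o*(6 + o)
C(h) = h + h*(6 + h)
(-317778 - 36295)*(263983 + C(q)) = (-317778 - 36295)*(263983 - 269*(7 - 269)) = -354073*(263983 - 269*(-262)) = -354073*(263983 + 70478) = -354073*334461 = -118423609653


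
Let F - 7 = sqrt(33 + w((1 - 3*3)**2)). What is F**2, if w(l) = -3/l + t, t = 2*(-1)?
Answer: (56 + sqrt(1981))**2/64 ≈ 157.84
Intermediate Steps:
t = -2
w(l) = -2 - 3/l (w(l) = -3/l - 2 = -2 - 3/l)
F = 7 + sqrt(1981)/8 (F = 7 + sqrt(33 + (-2 - 3/(1 - 3*3)**2)) = 7 + sqrt(33 + (-2 - 3/(1 - 9)**2)) = 7 + sqrt(33 + (-2 - 3/((-8)**2))) = 7 + sqrt(33 + (-2 - 3/64)) = 7 + sqrt(33 - 131/64) = 7 + sqrt(1981/64) = 7 + sqrt(1981)/8 ≈ 12.564)
F**2 = (7 + sqrt(1981)/8)**2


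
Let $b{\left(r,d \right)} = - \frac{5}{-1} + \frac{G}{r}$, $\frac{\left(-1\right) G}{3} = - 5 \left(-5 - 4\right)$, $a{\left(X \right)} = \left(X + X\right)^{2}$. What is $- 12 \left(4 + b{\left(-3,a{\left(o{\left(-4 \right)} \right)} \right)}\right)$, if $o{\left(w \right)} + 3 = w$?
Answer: $-648$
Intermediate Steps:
$o{\left(w \right)} = -3 + w$
$a{\left(X \right)} = 4 X^{2}$ ($a{\left(X \right)} = \left(2 X\right)^{2} = 4 X^{2}$)
$G = -135$ ($G = - 3 \left(- 5 \left(-5 - 4\right)\right) = - 3 \left(\left(-5\right) \left(-9\right)\right) = \left(-3\right) 45 = -135$)
$b{\left(r,d \right)} = 5 - \frac{135}{r}$ ($b{\left(r,d \right)} = - \frac{5}{-1} - \frac{135}{r} = \left(-5\right) \left(-1\right) - \frac{135}{r} = 5 - \frac{135}{r}$)
$- 12 \left(4 + b{\left(-3,a{\left(o{\left(-4 \right)} \right)} \right)}\right) = - 12 \left(4 - \left(-5 + \frac{135}{-3}\right)\right) = - 12 \left(4 + \left(5 - -45\right)\right) = - 12 \left(4 + \left(5 + 45\right)\right) = - 12 \left(4 + 50\right) = \left(-12\right) 54 = -648$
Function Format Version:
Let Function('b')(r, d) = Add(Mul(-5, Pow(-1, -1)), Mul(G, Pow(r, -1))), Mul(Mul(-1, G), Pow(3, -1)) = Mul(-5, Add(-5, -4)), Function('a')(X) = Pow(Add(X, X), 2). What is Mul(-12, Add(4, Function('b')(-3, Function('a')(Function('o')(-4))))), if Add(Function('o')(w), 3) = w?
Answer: -648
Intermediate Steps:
Function('o')(w) = Add(-3, w)
Function('a')(X) = Mul(4, Pow(X, 2)) (Function('a')(X) = Pow(Mul(2, X), 2) = Mul(4, Pow(X, 2)))
G = -135 (G = Mul(-3, Mul(-5, Add(-5, -4))) = Mul(-3, Mul(-5, -9)) = Mul(-3, 45) = -135)
Function('b')(r, d) = Add(5, Mul(-135, Pow(r, -1))) (Function('b')(r, d) = Add(Mul(-5, Pow(-1, -1)), Mul(-135, Pow(r, -1))) = Add(Mul(-5, -1), Mul(-135, Pow(r, -1))) = Add(5, Mul(-135, Pow(r, -1))))
Mul(-12, Add(4, Function('b')(-3, Function('a')(Function('o')(-4))))) = Mul(-12, Add(4, Add(5, Mul(-135, Pow(-3, -1))))) = Mul(-12, Add(4, Add(5, Mul(-135, Rational(-1, 3))))) = Mul(-12, Add(4, Add(5, 45))) = Mul(-12, Add(4, 50)) = Mul(-12, 54) = -648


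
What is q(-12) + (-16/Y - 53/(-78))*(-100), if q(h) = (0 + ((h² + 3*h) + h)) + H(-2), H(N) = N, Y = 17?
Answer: 79672/663 ≈ 120.17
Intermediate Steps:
q(h) = -2 + h² + 4*h (q(h) = (0 + ((h² + 3*h) + h)) - 2 = (0 + (h² + 4*h)) - 2 = (h² + 4*h) - 2 = -2 + h² + 4*h)
q(-12) + (-16/Y - 53/(-78))*(-100) = (-2 + (-12)² + 4*(-12)) + (-16/17 - 53/(-78))*(-100) = (-2 + 144 - 48) + (-16*1/17 - 53*(-1/78))*(-100) = 94 + (-16/17 + 53/78)*(-100) = 94 - 347/1326*(-100) = 94 + 17350/663 = 79672/663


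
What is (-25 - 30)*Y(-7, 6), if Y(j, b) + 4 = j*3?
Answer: 1375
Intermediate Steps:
Y(j, b) = -4 + 3*j (Y(j, b) = -4 + j*3 = -4 + 3*j)
(-25 - 30)*Y(-7, 6) = (-25 - 30)*(-4 + 3*(-7)) = -55*(-4 - 21) = -55*(-25) = 1375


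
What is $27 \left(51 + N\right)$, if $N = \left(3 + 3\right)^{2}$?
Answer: $2349$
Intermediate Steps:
$N = 36$ ($N = 6^{2} = 36$)
$27 \left(51 + N\right) = 27 \left(51 + 36\right) = 27 \cdot 87 = 2349$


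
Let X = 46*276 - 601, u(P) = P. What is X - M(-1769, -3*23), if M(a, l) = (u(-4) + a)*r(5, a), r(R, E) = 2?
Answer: 15641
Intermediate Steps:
X = 12095 (X = 12696 - 601 = 12095)
M(a, l) = -8 + 2*a (M(a, l) = (-4 + a)*2 = -8 + 2*a)
X - M(-1769, -3*23) = 12095 - (-8 + 2*(-1769)) = 12095 - (-8 - 3538) = 12095 - 1*(-3546) = 12095 + 3546 = 15641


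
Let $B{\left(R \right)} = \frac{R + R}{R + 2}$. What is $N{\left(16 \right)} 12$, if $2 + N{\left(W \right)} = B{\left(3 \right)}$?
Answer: $- \frac{48}{5} \approx -9.6$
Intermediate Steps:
$B{\left(R \right)} = \frac{2 R}{2 + R}$
$N{\left(W \right)} = - \frac{4}{5}$ ($N{\left(W \right)} = -2 + 2 \cdot 3 \frac{1}{2 + 3} = -2 + 2 \cdot 3 \cdot \frac{1}{5} = -2 + \frac{6}{5} = - \frac{4}{5}$)
$N{\left(16 \right)} 12 = \left(- \frac{4}{5}\right) 12 = - \frac{48}{5}$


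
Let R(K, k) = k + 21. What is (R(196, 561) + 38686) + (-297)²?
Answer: 127477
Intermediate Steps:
R(K, k) = 21 + k
(R(196, 561) + 38686) + (-297)² = ((21 + 561) + 38686) + (-297)² = (582 + 38686) + 88209 = 39268 + 88209 = 127477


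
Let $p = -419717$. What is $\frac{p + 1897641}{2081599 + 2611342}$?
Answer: $\frac{1477924}{4692941} \approx 0.31492$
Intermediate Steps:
$\frac{p + 1897641}{2081599 + 2611342} = \frac{-419717 + 1897641}{2081599 + 2611342} = \frac{1477924}{4692941}$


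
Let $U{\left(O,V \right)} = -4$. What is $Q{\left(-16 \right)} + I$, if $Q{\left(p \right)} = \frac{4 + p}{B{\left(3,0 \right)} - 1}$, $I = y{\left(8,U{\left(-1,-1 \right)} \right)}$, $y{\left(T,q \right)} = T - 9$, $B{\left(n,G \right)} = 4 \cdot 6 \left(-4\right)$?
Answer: $- \frac{85}{97} \approx -0.87629$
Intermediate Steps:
$B{\left(n,G \right)} = -96$ ($B{\left(n,G \right)} = 24 \left(-4\right) = -96$)
$y{\left(T,q \right)} = -9 + T$
$I = -1$ ($I = -9 + 8 = -1$)
$Q{\left(p \right)} = - \frac{4}{97} - \frac{p}{97}$ ($Q{\left(p \right)} = \frac{4 + p}{-96 - 1} = \frac{4 + p}{-97} = \left(4 + p\right) \left(- \frac{1}{97}\right) = - \frac{4}{97} - \frac{p}{97}$)
$Q{\left(-16 \right)} + I = \left(- \frac{4}{97} - - \frac{16}{97}\right) - 1 = \left(- \frac{4}{97} + \frac{16}{97}\right) - 1 = \frac{12}{97} - 1 = - \frac{85}{97}$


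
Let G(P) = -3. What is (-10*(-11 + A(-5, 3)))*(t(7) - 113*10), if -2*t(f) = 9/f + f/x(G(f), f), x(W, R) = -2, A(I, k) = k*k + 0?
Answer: -158045/7 ≈ -22578.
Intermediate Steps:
A(I, k) = k² (A(I, k) = k² + 0 = k²)
t(f) = -9/(2*f) + f/4 (t(f) = -(9/f + f/(-2))/2 = -(9/f + f*(-½))/2 = -(9/f - f/2)/2 = -9/(2*f) + f/4)
(-10*(-11 + A(-5, 3)))*(t(7) - 113*10) = (-10*(-11 + 3²))*((¼)*(-18 + 7²)/7 - 113*10) = (-10*(-11 + 9))*((¼)*(⅐)*(-18 + 49) - 1130) = (-10*(-2))*((¼)*(⅐)*31 - 1130) = 20*(31/28 - 1130) = 20*(-31609/28) = -158045/7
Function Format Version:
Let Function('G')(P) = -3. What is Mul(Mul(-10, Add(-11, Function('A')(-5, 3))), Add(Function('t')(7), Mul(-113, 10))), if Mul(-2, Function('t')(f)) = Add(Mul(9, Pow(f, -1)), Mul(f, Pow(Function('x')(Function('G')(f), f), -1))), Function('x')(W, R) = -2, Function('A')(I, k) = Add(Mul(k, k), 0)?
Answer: Rational(-158045, 7) ≈ -22578.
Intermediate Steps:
Function('A')(I, k) = Pow(k, 2) (Function('A')(I, k) = Add(Pow(k, 2), 0) = Pow(k, 2))
Function('t')(f) = Add(Mul(Rational(-9, 2), Pow(f, -1)), Mul(Rational(1, 4), f)) (Function('t')(f) = Mul(Rational(-1, 2), Add(Mul(9, Pow(f, -1)), Mul(f, Pow(-2, -1)))) = Mul(Rational(-1, 2), Add(Mul(9, Pow(f, -1)), Mul(f, Rational(-1, 2)))) = Mul(Rational(-1, 2), Add(Mul(9, Pow(f, -1)), Mul(Rational(-1, 2), f))) = Add(Mul(Rational(-9, 2), Pow(f, -1)), Mul(Rational(1, 4), f)))
Mul(Mul(-10, Add(-11, Function('A')(-5, 3))), Add(Function('t')(7), Mul(-113, 10))) = Mul(Mul(-10, Add(-11, Pow(3, 2))), Add(Mul(Rational(1, 4), Pow(7, -1), Add(-18, Pow(7, 2))), Mul(-113, 10))) = Mul(Mul(-10, Add(-11, 9)), Add(Mul(Rational(1, 4), Rational(1, 7), Add(-18, 49)), -1130)) = Mul(Mul(-10, -2), Add(Mul(Rational(1, 4), Rational(1, 7), 31), -1130)) = Mul(20, Add(Rational(31, 28), -1130)) = Mul(20, Rational(-31609, 28)) = Rational(-158045, 7)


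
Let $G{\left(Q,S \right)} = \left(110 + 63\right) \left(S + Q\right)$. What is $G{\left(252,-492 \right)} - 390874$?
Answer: $-432394$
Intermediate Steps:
$G{\left(Q,S \right)} = 173 Q + 173 S$ ($G{\left(Q,S \right)} = 173 \left(Q + S\right) = 173 Q + 173 S$)
$G{\left(252,-492 \right)} - 390874 = \left(173 \cdot 252 + 173 \left(-492\right)\right) - 390874 = \left(43596 - 85116\right) - 390874 = -41520 - 390874 = -432394$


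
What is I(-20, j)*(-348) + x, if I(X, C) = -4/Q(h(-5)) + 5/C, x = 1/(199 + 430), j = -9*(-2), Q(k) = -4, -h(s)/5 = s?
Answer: -839083/1887 ≈ -444.67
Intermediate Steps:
h(s) = -5*s
j = 18
x = 1/629 ≈ 0.0015898
I(X, C) = 1 + 5/C (I(X, C) = -4/(-4) + 5/C = -4*(-1/4) + 5/C = 1 + 5/C)
I(-20, j)*(-348) + x = ((5 + 18)/18)*(-348) + 1/629 = ((1/18)*23)*(-348) + 1/629 = (23/18)*(-348) + 1/629 = -1334/3 + 1/629 = -839083/1887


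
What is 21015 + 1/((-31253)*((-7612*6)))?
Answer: 29996538141241/1427387016 ≈ 21015.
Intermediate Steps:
21015 + 1/((-31253)*((-7612*6))) = 21015 - 1/31253/(-45672) = 21015 - 1/31253*(-1/45672) = 21015 + 1/1427387016 = 29996538141241/1427387016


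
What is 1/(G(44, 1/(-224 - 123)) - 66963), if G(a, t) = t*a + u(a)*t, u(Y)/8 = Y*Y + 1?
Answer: -347/23251701 ≈ -1.4924e-5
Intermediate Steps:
u(Y) = 8 + 8*Y**2 (u(Y) = 8*(Y*Y + 1) = 8*(Y**2 + 1) = 8*(1 + Y**2) = 8 + 8*Y**2)
G(a, t) = a*t + t*(8 + 8*a**2) (G(a, t) = t*a + (8 + 8*a**2)*t = a*t + t*(8 + 8*a**2))
1/(G(44, 1/(-224 - 123)) - 66963) = 1/((8 + 44 + 8*44**2)/(-224 - 123) - 66963) = 1/((8 + 44 + 8*1936)/(-347) - 66963) = 1/(-(8 + 44 + 15488)/347 - 66963) = 1/(-1/347*15540 - 66963) = 1/(-15540/347 - 66963) = 1/(-23251701/347) = -347/23251701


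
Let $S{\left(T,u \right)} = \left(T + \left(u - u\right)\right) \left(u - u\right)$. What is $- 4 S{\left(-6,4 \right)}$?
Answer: $0$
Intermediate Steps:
$S{\left(T,u \right)} = 0$ ($S{\left(T,u \right)} = \left(T + 0\right) 0 = T 0 = 0$)
$- 4 S{\left(-6,4 \right)} = \left(-4\right) 0 = 0$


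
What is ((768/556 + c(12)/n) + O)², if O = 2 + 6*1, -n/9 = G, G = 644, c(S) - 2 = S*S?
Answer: 14204192634025/162265563684 ≈ 87.537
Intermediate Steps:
c(S) = 2 + S² (c(S) = 2 + S*S = 2 + S²)
n = -5796 (n = -9*644 = -5796)
O = 8 (O = 2 + 6 = 8)
((768/556 + c(12)/n) + O)² = ((768/556 + (2 + 12²)/(-5796)) + 8)² = ((768*(1/556) + (2 + 144)*(-1/5796)) + 8)² = ((192/139 + 146*(-1/5796)) + 8)² = ((192/139 - 73/2898) + 8)² = (546269/402822 + 8)² = (3768845/402822)² = 14204192634025/162265563684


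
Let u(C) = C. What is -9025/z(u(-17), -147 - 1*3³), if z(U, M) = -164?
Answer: 9025/164 ≈ 55.031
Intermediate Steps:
-9025/z(u(-17), -147 - 1*3³) = -9025/(-164) = -9025*(-1/164) = 9025/164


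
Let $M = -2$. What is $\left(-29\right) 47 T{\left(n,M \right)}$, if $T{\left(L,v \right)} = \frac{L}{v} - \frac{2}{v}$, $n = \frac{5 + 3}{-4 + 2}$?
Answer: $-4089$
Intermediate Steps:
$n = -4$ ($n = \frac{8}{-2} = 8 \left(- \frac{1}{2}\right) = -4$)
$T{\left(L,v \right)} = - \frac{2}{v} + \frac{L}{v}$
$\left(-29\right) 47 T{\left(n,M \right)} = \left(-29\right) 47 \frac{-2 - 4}{-2} = - 1363 \left(\left(- \frac{1}{2}\right) \left(-6\right)\right) = \left(-1363\right) 3 = -4089$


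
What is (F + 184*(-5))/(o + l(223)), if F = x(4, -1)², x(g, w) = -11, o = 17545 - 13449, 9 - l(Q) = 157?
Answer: -17/84 ≈ -0.20238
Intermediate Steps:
l(Q) = -148 (l(Q) = 9 - 1*157 = 9 - 157 = -148)
o = 4096
F = 121 (F = (-11)² = 121)
(F + 184*(-5))/(o + l(223)) = (121 + 184*(-5))/(4096 - 148) = (121 - 920)/3948 = -799*1/3948 = -17/84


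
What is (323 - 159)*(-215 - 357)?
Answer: -93808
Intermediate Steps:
(323 - 159)*(-215 - 357) = 164*(-572) = -93808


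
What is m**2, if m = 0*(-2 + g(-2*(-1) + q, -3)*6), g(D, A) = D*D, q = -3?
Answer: 0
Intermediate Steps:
g(D, A) = D**2
m = 0 (m = 0*(-2 + (-2*(-1) - 3)**2*6) = 0*(-2 + (2 - 3)**2*6) = 0*(-2 + (-1)**2*6) = 0*(-2 + 1*6) = 0*(-2 + 6) = 0*4 = 0)
m**2 = 0**2 = 0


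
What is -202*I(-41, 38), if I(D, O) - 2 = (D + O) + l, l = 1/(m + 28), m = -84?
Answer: 5757/28 ≈ 205.61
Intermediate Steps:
l = -1/56 (l = 1/(-84 + 28) = 1/(-56) = -1/56 ≈ -0.017857)
I(D, O) = 111/56 + D + O (I(D, O) = 2 + ((D + O) - 1/56) = 2 + (-1/56 + D + O) = 111/56 + D + O)
-202*I(-41, 38) = -202*(111/56 - 41 + 38) = -202*(-57/56) = 5757/28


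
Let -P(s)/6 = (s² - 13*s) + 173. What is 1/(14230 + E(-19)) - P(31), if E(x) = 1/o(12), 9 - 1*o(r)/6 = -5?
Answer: 5242677990/1195321 ≈ 4386.0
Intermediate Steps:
o(r) = 84 (o(r) = 54 - 6*(-5) = 54 + 30 = 84)
P(s) = -1038 - 6*s² + 78*s (P(s) = -6*((s² - 13*s) + 173) = -6*(173 + s² - 13*s) = -1038 - 6*s² + 78*s)
E(x) = 1/84
1/(14230 + E(-19)) - P(31) = 1/(14230 + 1/84) - (-1038 - 6*31² + 78*31) = 1/(1195321/84) - (-1038 - 6*961 + 2418) = 84/1195321 - (-1038 - 5766 + 2418) = 84/1195321 - 1*(-4386) = 84/1195321 + 4386 = 5242677990/1195321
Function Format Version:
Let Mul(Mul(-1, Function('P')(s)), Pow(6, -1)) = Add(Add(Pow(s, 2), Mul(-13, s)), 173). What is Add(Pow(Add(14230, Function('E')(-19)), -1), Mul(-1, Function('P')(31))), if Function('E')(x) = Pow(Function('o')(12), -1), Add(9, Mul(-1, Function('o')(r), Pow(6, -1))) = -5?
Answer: Rational(5242677990, 1195321) ≈ 4386.0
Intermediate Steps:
Function('o')(r) = 84 (Function('o')(r) = Add(54, Mul(-6, -5)) = Add(54, 30) = 84)
Function('P')(s) = Add(-1038, Mul(-6, Pow(s, 2)), Mul(78, s)) (Function('P')(s) = Mul(-6, Add(Add(Pow(s, 2), Mul(-13, s)), 173)) = Mul(-6, Add(173, Pow(s, 2), Mul(-13, s))) = Add(-1038, Mul(-6, Pow(s, 2)), Mul(78, s)))
Function('E')(x) = Rational(1, 84) (Function('E')(x) = Pow(84, -1) = Rational(1, 84))
Add(Pow(Add(14230, Function('E')(-19)), -1), Mul(-1, Function('P')(31))) = Add(Pow(Add(14230, Rational(1, 84)), -1), Mul(-1, Add(-1038, Mul(-6, Pow(31, 2)), Mul(78, 31)))) = Add(Pow(Rational(1195321, 84), -1), Mul(-1, Add(-1038, Mul(-6, 961), 2418))) = Add(Rational(84, 1195321), Mul(-1, Add(-1038, -5766, 2418))) = Add(Rational(84, 1195321), Mul(-1, -4386)) = Add(Rational(84, 1195321), 4386) = Rational(5242677990, 1195321)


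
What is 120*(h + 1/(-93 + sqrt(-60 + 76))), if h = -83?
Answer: -886560/89 ≈ -9961.3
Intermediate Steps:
120*(h + 1/(-93 + sqrt(-60 + 76))) = 120*(-83 + 1/(-93 + sqrt(-60 + 76))) = 120*(-83 + 1/(-93 + sqrt(16))) = 120*(-83 + 1/(-93 + 4)) = 120*(-83 + 1/(-89)) = 120*(-83 - 1/89) = 120*(-7388/89) = -886560/89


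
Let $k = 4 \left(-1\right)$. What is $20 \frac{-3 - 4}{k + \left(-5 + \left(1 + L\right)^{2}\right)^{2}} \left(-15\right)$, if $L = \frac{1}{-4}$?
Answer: $\frac{179200}{1339} \approx 133.83$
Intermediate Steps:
$k = -4$
$L = - \frac{1}{4} \approx -0.25$
$20 \frac{-3 - 4}{k + \left(-5 + \left(1 + L\right)^{2}\right)^{2}} \left(-15\right) = 20 \frac{-3 - 4}{-4 + \left(-5 + \left(1 - \frac{1}{4}\right)^{2}\right)^{2}} \left(-15\right) = 20 \frac{1}{-4 + \left(-5 + \left(\frac{3}{4}\right)^{2}\right)^{2}} \left(-7\right) \left(-15\right) = 20 \frac{1}{-4 + \left(-5 + \frac{9}{16}\right)^{2}} \left(-7\right) \left(-15\right) = 20 \frac{1}{-4 + \left(- \frac{71}{16}\right)^{2}} \left(-7\right) \left(-15\right) = 20 \frac{1}{-4 + \frac{5041}{256}} \left(-7\right) \left(-15\right) = 20 \frac{1}{\frac{4017}{256}} \left(-7\right) \left(-15\right) = 20 \cdot \frac{256}{4017} \left(-7\right) \left(-15\right) = 20 \left(- \frac{1792}{4017}\right) \left(-15\right) = \left(- \frac{35840}{4017}\right) \left(-15\right) = \frac{179200}{1339}$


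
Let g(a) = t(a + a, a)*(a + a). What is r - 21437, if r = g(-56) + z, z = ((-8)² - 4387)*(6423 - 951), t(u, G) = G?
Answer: -23670621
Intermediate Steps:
z = -23655456 (z = (64 - 4387)*5472 = -4323*5472 = -23655456)
g(a) = 2*a² (g(a) = a*(a + a) = a*(2*a) = 2*a²)
r = -23649184 (r = 2*(-56)² - 23655456 = 2*3136 - 23655456 = 6272 - 23655456 = -23649184)
r - 21437 = -23649184 - 21437 = -23670621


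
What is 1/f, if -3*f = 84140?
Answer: -3/84140 ≈ -3.5655e-5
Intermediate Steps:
f = -84140/3 (f = -⅓*84140 = -84140/3 ≈ -28047.)
1/f = 1/(-84140/3) = -3/84140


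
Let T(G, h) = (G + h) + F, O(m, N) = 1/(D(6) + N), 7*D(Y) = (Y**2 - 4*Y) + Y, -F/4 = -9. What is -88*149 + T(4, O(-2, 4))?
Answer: -601305/46 ≈ -13072.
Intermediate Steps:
F = 36 (F = -4*(-9) = 36)
D(Y) = -3*Y/7 + Y**2/7 (D(Y) = ((Y**2 - 4*Y) + Y)/7 = (Y**2 - 3*Y)/7 = -3*Y/7 + Y**2/7)
O(m, N) = 1/(18/7 + N) (O(m, N) = 1/((1/7)*6*(-3 + 6) + N) = 1/((1/7)*6*3 + N) = 1/(18/7 + N))
T(G, h) = 36 + G + h (T(G, h) = (G + h) + 36 = 36 + G + h)
-88*149 + T(4, O(-2, 4)) = -88*149 + (36 + 4 + 7/(18 + 7*4)) = -13112 + (36 + 4 + 7/(18 + 28)) = -13112 + (36 + 4 + 7/46) = -13112 + 1847/46 = -601305/46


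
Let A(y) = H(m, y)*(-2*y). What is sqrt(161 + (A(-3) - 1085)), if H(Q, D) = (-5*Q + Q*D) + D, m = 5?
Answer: I*sqrt(1182) ≈ 34.38*I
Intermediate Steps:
H(Q, D) = D - 5*Q + D*Q (H(Q, D) = (-5*Q + D*Q) + D = D - 5*Q + D*Q)
A(y) = -2*y*(-25 + 6*y) (A(y) = (y - 5*5 + y*5)*(-2*y) = (y - 25 + 5*y)*(-2*y) = (-25 + 6*y)*(-2*y) = -2*y*(-25 + 6*y))
sqrt(161 + (A(-3) - 1085)) = sqrt(161 + (2*(-3)*(25 - 6*(-3)) - 1085)) = sqrt(161 + (2*(-3)*(25 + 18) - 1085)) = sqrt(161 + (2*(-3)*43 - 1085)) = sqrt(161 + (-258 - 1085)) = sqrt(161 - 1343) = sqrt(-1182) = I*sqrt(1182)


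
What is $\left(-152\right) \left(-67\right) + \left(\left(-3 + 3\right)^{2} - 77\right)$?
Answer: $10107$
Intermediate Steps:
$\left(-152\right) \left(-67\right) + \left(\left(-3 + 3\right)^{2} - 77\right) = 10184 - \left(77 - 0^{2}\right) = 10184 + \left(0 - 77\right) = 10184 - 77 = 10107$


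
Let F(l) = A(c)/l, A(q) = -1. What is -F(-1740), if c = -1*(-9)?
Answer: -1/1740 ≈ -0.00057471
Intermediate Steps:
c = 9
F(l) = -1/l
-F(-1740) = -(-1)/(-1740) = -(-1)*(-1)/1740 = -1*1/1740 = -1/1740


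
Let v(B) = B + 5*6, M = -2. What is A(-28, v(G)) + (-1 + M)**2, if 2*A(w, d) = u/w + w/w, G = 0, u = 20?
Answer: 64/7 ≈ 9.1429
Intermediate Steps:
v(B) = 30 + B (v(B) = B + 30 = 30 + B)
A(w, d) = 1/2 + 10/w (A(w, d) = (20/w + w/w)/2 = (20/w + 1)/2 = (1 + 20/w)/2 = 1/2 + 10/w)
A(-28, v(G)) + (-1 + M)**2 = (1/2)*(20 - 28)/(-28) + (-1 - 2)**2 = (1/2)*(-1/28)*(-8) + (-3)**2 = 1/7 + 9 = 64/7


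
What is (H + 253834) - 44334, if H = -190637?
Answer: 18863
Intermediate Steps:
(H + 253834) - 44334 = (-190637 + 253834) - 44334 = 63197 - 44334 = 18863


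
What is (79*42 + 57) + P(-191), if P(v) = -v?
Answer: 3566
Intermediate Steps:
(79*42 + 57) + P(-191) = (79*42 + 57) - 1*(-191) = (3318 + 57) + 191 = 3375 + 191 = 3566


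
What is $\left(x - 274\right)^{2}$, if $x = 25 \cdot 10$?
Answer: $576$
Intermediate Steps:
$x = 250$
$\left(x - 274\right)^{2} = \left(250 - 274\right)^{2} = \left(-24\right)^{2} = 576$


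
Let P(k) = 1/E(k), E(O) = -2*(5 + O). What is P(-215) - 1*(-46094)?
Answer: 19359481/420 ≈ 46094.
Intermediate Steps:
E(O) = -10 - 2*O
P(k) = 1/(-10 - 2*k)
P(-215) - 1*(-46094) = -1/(10 + 2*(-215)) - 1*(-46094) = -1/(10 - 430) + 46094 = -1/(-420) + 46094 = -1*(-1/420) + 46094 = 1/420 + 46094 = 19359481/420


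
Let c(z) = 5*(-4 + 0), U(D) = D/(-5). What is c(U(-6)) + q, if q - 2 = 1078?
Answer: 1060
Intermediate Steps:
U(D) = -D/5 (U(D) = D*(-1/5) = -D/5)
q = 1080 (q = 2 + 1078 = 1080)
c(z) = -20 (c(z) = 5*(-4) = -20)
c(U(-6)) + q = -20 + 1080 = 1060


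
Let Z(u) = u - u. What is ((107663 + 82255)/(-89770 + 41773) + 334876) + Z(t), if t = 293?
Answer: 1785872606/5333 ≈ 3.3487e+5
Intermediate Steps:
Z(u) = 0
((107663 + 82255)/(-89770 + 41773) + 334876) + Z(t) = ((107663 + 82255)/(-89770 + 41773) + 334876) + 0 = (189918/(-47997) + 334876) + 0 = (189918*(-1/47997) + 334876) + 0 = (-21102/5333 + 334876) + 0 = 1785872606/5333 + 0 = 1785872606/5333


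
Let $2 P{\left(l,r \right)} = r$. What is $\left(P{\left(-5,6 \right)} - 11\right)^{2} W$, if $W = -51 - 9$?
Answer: $-3840$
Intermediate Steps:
$P{\left(l,r \right)} = \frac{r}{2}$
$W = -60$
$\left(P{\left(-5,6 \right)} - 11\right)^{2} W = \left(\frac{1}{2} \cdot 6 - 11\right)^{2} \left(-60\right) = \left(3 - 11\right)^{2} \left(-60\right) = \left(-8\right)^{2} \left(-60\right) = 64 \left(-60\right) = -3840$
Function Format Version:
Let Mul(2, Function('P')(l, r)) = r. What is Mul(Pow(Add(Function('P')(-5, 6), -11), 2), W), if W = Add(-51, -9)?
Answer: -3840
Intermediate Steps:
Function('P')(l, r) = Mul(Rational(1, 2), r)
W = -60
Mul(Pow(Add(Function('P')(-5, 6), -11), 2), W) = Mul(Pow(Add(Mul(Rational(1, 2), 6), -11), 2), -60) = Mul(Pow(Add(3, -11), 2), -60) = Mul(Pow(-8, 2), -60) = Mul(64, -60) = -3840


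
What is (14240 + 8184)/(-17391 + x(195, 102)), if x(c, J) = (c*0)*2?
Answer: -22424/17391 ≈ -1.2894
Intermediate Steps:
x(c, J) = 0 (x(c, J) = 0*2 = 0)
(14240 + 8184)/(-17391 + x(195, 102)) = (14240 + 8184)/(-17391 + 0) = 22424/(-17391) = 22424*(-1/17391) = -22424/17391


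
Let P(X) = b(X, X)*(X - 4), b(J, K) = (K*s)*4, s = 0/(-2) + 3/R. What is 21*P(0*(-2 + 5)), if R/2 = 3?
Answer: 0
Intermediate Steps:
R = 6 (R = 2*3 = 6)
s = ½ (s = 0/(-2) + 3/6 = 0*(-½) + 3*(⅙) = 0 + ½ = ½ ≈ 0.50000)
b(J, K) = 2*K (b(J, K) = (K*(½))*4 = (K/2)*4 = 2*K)
P(X) = 2*X*(-4 + X) (P(X) = (2*X)*(X - 4) = (2*X)*(-4 + X) = 2*X*(-4 + X))
21*P(0*(-2 + 5)) = 21*(2*(0*(-2 + 5))*(-4 + 0*(-2 + 5))) = 21*(2*(0*3)*(-4 + 0*3)) = 21*(2*0*(-4 + 0)) = 21*(2*0*(-4)) = 21*0 = 0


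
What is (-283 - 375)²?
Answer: 432964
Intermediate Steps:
(-283 - 375)² = (-658)² = 432964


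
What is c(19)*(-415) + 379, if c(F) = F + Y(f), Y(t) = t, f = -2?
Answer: -6676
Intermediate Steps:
c(F) = -2 + F (c(F) = F - 2 = -2 + F)
c(19)*(-415) + 379 = (-2 + 19)*(-415) + 379 = 17*(-415) + 379 = -7055 + 379 = -6676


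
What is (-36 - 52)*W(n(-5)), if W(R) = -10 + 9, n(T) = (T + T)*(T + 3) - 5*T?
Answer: 88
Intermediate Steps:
n(T) = -5*T + 2*T*(3 + T) (n(T) = (2*T)*(3 + T) - 5*T = 2*T*(3 + T) - 5*T = -5*T + 2*T*(3 + T))
W(R) = -1
(-36 - 52)*W(n(-5)) = (-36 - 52)*(-1) = -88*(-1) = 88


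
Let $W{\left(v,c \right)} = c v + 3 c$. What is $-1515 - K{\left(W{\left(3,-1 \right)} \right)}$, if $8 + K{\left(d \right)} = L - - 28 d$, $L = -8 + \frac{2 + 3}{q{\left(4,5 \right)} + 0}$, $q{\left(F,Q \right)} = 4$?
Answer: $- \frac{5329}{4} \approx -1332.3$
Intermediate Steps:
$L = - \frac{27}{4}$ ($L = -8 + \frac{2 + 3}{4 + 0} = -8 + \frac{5}{4} = - \frac{27}{4} \approx -6.75$)
$W{\left(v,c \right)} = 3 c + c v$
$K{\left(d \right)} = - \frac{59}{4} + 28 d$ ($K{\left(d \right)} = -8 - \left(\frac{27}{4} - 28 d\right) = -8 + \left(- \frac{27}{4} + 28 d\right) = - \frac{59}{4} + 28 d$)
$-1515 - K{\left(W{\left(3,-1 \right)} \right)} = -1515 - \left(- \frac{59}{4} + 28 \left(- (3 + 3)\right)\right) = -1515 - \left(- \frac{59}{4} + 28 \left(\left(-1\right) 6\right)\right) = -1515 - \left(- \frac{59}{4} + 28 \left(-6\right)\right) = -1515 - \left(- \frac{59}{4} - 168\right) = -1515 - - \frac{731}{4} = -1515 + \frac{731}{4} = - \frac{5329}{4}$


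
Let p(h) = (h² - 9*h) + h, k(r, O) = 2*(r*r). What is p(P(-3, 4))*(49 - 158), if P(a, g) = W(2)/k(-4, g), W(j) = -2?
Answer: -14061/256 ≈ -54.926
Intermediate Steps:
k(r, O) = 2*r²
P(a, g) = -1/16 (P(a, g) = -2/(2*(-4)²) = -2/(2*16) = -2/32 = -2*1/32 = -1/16)
p(h) = h² - 8*h
p(P(-3, 4))*(49 - 158) = (-(-8 - 1/16)/16)*(49 - 158) = -1/16*(-129/16)*(-109) = (129/256)*(-109) = -14061/256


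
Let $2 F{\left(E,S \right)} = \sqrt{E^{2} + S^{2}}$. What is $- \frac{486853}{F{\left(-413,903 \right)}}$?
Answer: $- \frac{486853 \sqrt{20122}}{70427} \approx -980.61$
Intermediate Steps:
$F{\left(E,S \right)} = \frac{\sqrt{E^{2} + S^{2}}}{2}$
$- \frac{486853}{F{\left(-413,903 \right)}} = - \frac{486853}{\frac{1}{2} \sqrt{\left(-413\right)^{2} + 903^{2}}} = - \frac{486853}{\frac{1}{2} \sqrt{170569 + 815409}} = - \frac{486853}{\frac{1}{2} \sqrt{985978}} = - \frac{486853}{\frac{1}{2} \cdot 7 \sqrt{20122}} = - \frac{486853}{\frac{7}{2} \sqrt{20122}} = - 486853 \frac{\sqrt{20122}}{70427} = - \frac{486853 \sqrt{20122}}{70427}$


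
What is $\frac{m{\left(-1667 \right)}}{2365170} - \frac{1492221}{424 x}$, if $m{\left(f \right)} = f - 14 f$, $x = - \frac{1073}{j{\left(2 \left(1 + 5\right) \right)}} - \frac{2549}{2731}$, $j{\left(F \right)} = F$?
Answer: $\frac{7230704548050709}{185583540631755} \approx 38.962$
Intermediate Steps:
$x = - \frac{2960951}{32772}$ ($x = - \frac{1073}{2 \left(1 + 5\right)} - \frac{2549}{2731} = - \frac{1073}{2 \cdot 6} - \frac{2549}{2731} = - \frac{1073}{12} - \frac{2549}{2731} = - \frac{2960951}{32772} \approx -90.35$)
$m{\left(f \right)} = - 13 f$
$\frac{m{\left(-1667 \right)}}{2365170} - \frac{1492221}{424 x} = \frac{\left(-13\right) \left(-1667\right)}{2365170} - \frac{1492221}{424 \left(- \frac{2960951}{32772}\right)} = 21671 \cdot \frac{1}{2365170} - \frac{1492221}{- \frac{313860806}{8193}} = \frac{21671}{2365170} - - \frac{12225766653}{313860806} = \frac{21671}{2365170} + \frac{12225766653}{313860806} = \frac{7230704548050709}{185583540631755}$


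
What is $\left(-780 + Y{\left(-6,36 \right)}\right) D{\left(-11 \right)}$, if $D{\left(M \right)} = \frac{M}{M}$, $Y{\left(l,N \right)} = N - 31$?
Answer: $-775$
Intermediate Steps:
$Y{\left(l,N \right)} = -31 + N$
$D{\left(M \right)} = 1$
$\left(-780 + Y{\left(-6,36 \right)}\right) D{\left(-11 \right)} = \left(-780 + \left(-31 + 36\right)\right) 1 = \left(-780 + 5\right) 1 = \left(-775\right) 1 = -775$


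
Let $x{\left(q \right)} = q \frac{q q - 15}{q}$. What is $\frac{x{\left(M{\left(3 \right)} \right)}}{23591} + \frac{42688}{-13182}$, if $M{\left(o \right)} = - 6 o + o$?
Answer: $- \frac{502142194}{155488281} \approx -3.2295$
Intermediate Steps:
$M{\left(o \right)} = - 5 o$
$x{\left(q \right)} = -15 + q^{2}$ ($x{\left(q \right)} = q \frac{q^{2} - 15}{q} = q \frac{-15 + q^{2}}{q} = -15 + q^{2}$)
$\frac{x{\left(M{\left(3 \right)} \right)}}{23591} + \frac{42688}{-13182} = \frac{-15 + \left(\left(-5\right) 3\right)^{2}}{23591} + \frac{42688}{-13182} = \left(-15 + \left(-15\right)^{2}\right) \frac{1}{23591} + 42688 \left(- \frac{1}{13182}\right) = \left(-15 + 225\right) \frac{1}{23591} - \frac{21344}{6591} = 210 \cdot \frac{1}{23591} - \frac{21344}{6591} = \frac{210}{23591} - \frac{21344}{6591} = - \frac{502142194}{155488281}$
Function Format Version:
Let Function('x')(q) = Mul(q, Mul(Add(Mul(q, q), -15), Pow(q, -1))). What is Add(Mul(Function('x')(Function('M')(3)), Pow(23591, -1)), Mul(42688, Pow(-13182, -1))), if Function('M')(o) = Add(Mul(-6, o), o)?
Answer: Rational(-502142194, 155488281) ≈ -3.2295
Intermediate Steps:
Function('M')(o) = Mul(-5, o)
Function('x')(q) = Add(-15, Pow(q, 2)) (Function('x')(q) = Mul(q, Mul(Add(Pow(q, 2), -15), Pow(q, -1))) = Mul(q, Mul(Add(-15, Pow(q, 2)), Pow(q, -1))) = Mul(q, Mul(Pow(q, -1), Add(-15, Pow(q, 2)))) = Add(-15, Pow(q, 2)))
Add(Mul(Function('x')(Function('M')(3)), Pow(23591, -1)), Mul(42688, Pow(-13182, -1))) = Add(Mul(Add(-15, Pow(Mul(-5, 3), 2)), Pow(23591, -1)), Mul(42688, Pow(-13182, -1))) = Add(Mul(Add(-15, Pow(-15, 2)), Rational(1, 23591)), Mul(42688, Rational(-1, 13182))) = Add(Mul(Add(-15, 225), Rational(1, 23591)), Rational(-21344, 6591)) = Add(Mul(210, Rational(1, 23591)), Rational(-21344, 6591)) = Add(Rational(210, 23591), Rational(-21344, 6591)) = Rational(-502142194, 155488281)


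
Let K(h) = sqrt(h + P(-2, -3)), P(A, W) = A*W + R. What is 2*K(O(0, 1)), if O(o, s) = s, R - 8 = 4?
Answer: 2*sqrt(19) ≈ 8.7178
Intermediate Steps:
R = 12 (R = 8 + 4 = 12)
P(A, W) = 12 + A*W (P(A, W) = A*W + 12 = 12 + A*W)
K(h) = sqrt(18 + h) (K(h) = sqrt(h + (12 - 2*(-3))) = sqrt(h + (12 + 6)) = sqrt(h + 18) = sqrt(18 + h))
2*K(O(0, 1)) = 2*sqrt(18 + 1) = 2*sqrt(19)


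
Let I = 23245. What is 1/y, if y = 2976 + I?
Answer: 1/26221 ≈ 3.8137e-5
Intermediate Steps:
y = 26221 (y = 2976 + 23245 = 26221)
1/y = 1/26221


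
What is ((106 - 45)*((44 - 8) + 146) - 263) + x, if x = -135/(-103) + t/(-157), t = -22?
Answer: 175300930/16171 ≈ 10840.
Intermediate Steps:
x = 23461/16171 (x = -135/(-103) - 22/(-157) = -135*(-1/103) - 22*(-1/157) = 135/103 + 22/157 = 23461/16171 ≈ 1.4508)
((106 - 45)*((44 - 8) + 146) - 263) + x = ((106 - 45)*((44 - 8) + 146) - 263) + 23461/16171 = (61*(36 + 146) - 263) + 23461/16171 = (61*182 - 263) + 23461/16171 = (11102 - 263) + 23461/16171 = 10839 + 23461/16171 = 175300930/16171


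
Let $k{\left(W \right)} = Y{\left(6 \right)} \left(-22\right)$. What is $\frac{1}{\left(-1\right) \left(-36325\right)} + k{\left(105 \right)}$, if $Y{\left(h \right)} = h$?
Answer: $- \frac{4794899}{36325} \approx -132.0$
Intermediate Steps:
$k{\left(W \right)} = -132$ ($k{\left(W \right)} = 6 \left(-22\right) = -132$)
$\frac{1}{\left(-1\right) \left(-36325\right)} + k{\left(105 \right)} = \frac{1}{\left(-1\right) \left(-36325\right)} - 132 = \frac{1}{36325} - 132 = - \frac{4794899}{36325}$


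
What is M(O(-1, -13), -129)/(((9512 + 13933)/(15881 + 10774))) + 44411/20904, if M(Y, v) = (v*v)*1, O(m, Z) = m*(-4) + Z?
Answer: 206074263307/10890984 ≈ 18922.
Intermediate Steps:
O(m, Z) = Z - 4*m (O(m, Z) = -4*m + Z = Z - 4*m)
M(Y, v) = v² (M(Y, v) = v²*1 = v²)
M(O(-1, -13), -129)/(((9512 + 13933)/(15881 + 10774))) + 44411/20904 = (-129)²/(((9512 + 13933)/(15881 + 10774))) + 44411/20904 = 16641/((23445/26655)) + 44411*(1/20904) = 16641/((23445*(1/26655))) + 44411/20904 = 16641/(1563/1777) + 44411/20904 = 16641*(1777/1563) + 44411/20904 = 9857019/521 + 44411/20904 = 206074263307/10890984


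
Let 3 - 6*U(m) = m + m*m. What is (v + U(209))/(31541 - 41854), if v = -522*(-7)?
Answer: 7321/20626 ≈ 0.35494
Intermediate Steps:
v = 3654 (v = -261*(-14) = 3654)
U(m) = ½ - m/6 - m²/6 (U(m) = ½ - (m + m*m)/6 = ½ - (m + m²)/6 = ½ + (-m/6 - m²/6) = ½ - m/6 - m²/6)
(v + U(209))/(31541 - 41854) = (3654 + (½ - ⅙*209 - ⅙*209²))/(31541 - 41854) = (3654 + (½ - 209/6 - ⅙*43681))/(-10313) = (3654 + (½ - 209/6 - 43681/6))*(-1/10313) = (3654 - 14629/2)*(-1/10313) = -7321/2*(-1/10313) = 7321/20626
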